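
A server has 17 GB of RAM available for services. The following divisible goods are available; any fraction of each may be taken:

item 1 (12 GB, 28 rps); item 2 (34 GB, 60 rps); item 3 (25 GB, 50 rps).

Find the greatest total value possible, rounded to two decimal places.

Take in order of value per unit:
- item 1 (28/12 per unit): all 12 → value 28, running total 28.00
- item 3 (50/25 per unit): 5 of 25 → value 5×50/25 = 10.0000, running total 38.00
Total 38.00.

38.00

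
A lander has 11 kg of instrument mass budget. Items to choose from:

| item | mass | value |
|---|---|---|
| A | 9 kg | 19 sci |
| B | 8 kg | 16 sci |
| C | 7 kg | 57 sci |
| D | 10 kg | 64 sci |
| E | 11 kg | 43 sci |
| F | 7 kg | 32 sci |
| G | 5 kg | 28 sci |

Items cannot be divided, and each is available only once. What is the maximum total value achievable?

64 sci

Check high-value combinations within 11 kg:
- D: mass 10, value 64
- C: mass 7, value 57
- E: mass 11, value 43
Best: 64 sci.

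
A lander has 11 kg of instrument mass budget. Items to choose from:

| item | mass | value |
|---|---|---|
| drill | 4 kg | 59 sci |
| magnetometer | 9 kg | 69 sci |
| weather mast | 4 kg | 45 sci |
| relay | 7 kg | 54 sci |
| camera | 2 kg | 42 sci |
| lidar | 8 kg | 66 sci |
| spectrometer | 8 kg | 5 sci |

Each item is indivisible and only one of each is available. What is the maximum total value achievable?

Check high-value combinations within 11 kg:
- drill+weather mast+camera: mass 4+4+2=10, value 59+45+42=146
- drill+relay: mass 4+7=11, value 59+54=113
- magnetometer+camera: mass 9+2=11, value 69+42=111
Best: 146 sci.

146 sci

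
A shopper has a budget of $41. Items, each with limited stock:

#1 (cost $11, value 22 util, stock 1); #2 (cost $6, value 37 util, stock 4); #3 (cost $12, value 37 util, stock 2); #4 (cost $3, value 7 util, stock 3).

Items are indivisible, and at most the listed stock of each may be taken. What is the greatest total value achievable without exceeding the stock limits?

192 util

Best selections within cost 41 and stock limits:
- 4×#2 + 1×#3 + 1×#4: cost 39, value 192
- 4×#2 + 1×#3: cost 36, value 185
- 1×#1 + 4×#2 + 2×#4: cost 41, value 184
- 1×#1 + 4×#2 + 1×#4: cost 38, value 177
Best: 192 util.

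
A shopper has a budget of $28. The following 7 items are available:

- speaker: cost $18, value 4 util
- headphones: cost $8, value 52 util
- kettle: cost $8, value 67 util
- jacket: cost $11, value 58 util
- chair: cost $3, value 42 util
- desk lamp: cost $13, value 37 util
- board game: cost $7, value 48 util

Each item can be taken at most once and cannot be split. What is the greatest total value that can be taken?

Check high-value combinations within $28:
- headphones+kettle+chair+board game: cost 8+8+3+7=26, value 52+67+42+48=209
- headphones+kettle+jacket: cost 8+8+11=27, value 52+67+58=177
- kettle+jacket+board game: cost 8+11+7=26, value 67+58+48=173
Best: 209 util.

209 util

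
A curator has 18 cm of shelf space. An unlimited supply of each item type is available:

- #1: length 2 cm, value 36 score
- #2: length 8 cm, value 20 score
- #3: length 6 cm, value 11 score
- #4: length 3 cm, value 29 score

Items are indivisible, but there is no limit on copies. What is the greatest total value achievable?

Best value-per-unit is #1 at 36/2, and filling with it alone uses length 9×2=18. No mix of the others beats 9×36 = 324.

324 score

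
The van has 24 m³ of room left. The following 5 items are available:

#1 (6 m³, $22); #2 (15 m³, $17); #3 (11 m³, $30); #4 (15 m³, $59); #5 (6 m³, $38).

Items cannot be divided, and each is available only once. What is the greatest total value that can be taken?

$97

This is a 0/1 knapsack; check combinations near the capacity.
- #4+#5: volume 15+6=21, value 59+38=97
- #1+#3+#5: volume 6+11+6=23, value 22+30+38=90
- #1+#4: volume 6+15=21, value 22+59=81
- #3+#5: volume 11+6=17, value 30+38=68
- #1+#5: volume 6+6=12, value 22+38=60
Best: $97.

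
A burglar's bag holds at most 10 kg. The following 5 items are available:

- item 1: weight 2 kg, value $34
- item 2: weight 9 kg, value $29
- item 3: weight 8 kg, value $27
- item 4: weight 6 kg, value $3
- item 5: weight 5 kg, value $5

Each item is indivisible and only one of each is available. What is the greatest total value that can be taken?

$61

Check high-value combinations within 10 kg:
- item 1+item 3: weight 2+8=10, value 34+27=61
- item 1+item 5: weight 2+5=7, value 34+5=39
- item 1+item 4: weight 2+6=8, value 34+3=37
Best: $61.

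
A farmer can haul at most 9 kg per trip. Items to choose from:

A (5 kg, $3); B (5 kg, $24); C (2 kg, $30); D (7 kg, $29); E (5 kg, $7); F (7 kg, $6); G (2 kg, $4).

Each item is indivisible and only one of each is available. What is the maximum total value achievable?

Check high-value combinations within 9 kg:
- C+D: weight 2+7=9, value 30+29=59
- B+C+G: weight 5+2+2=9, value 24+30+4=58
- B+C: weight 5+2=7, value 24+30=54
- C+E+G: weight 2+5+2=9, value 30+7+4=41
Best: $59.

$59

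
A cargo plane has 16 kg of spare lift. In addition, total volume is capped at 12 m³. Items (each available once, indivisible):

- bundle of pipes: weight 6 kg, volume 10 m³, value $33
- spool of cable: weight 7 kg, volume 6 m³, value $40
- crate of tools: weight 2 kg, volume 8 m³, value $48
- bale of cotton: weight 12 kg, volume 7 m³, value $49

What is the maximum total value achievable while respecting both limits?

Feasible sets respecting both limits:
- bale of cotton: weight 12, volume 7, value 49
- crate of tools: weight 2, volume 8, value 48
- spool of cable: weight 7, volume 6, value 40
Best: $49.

$49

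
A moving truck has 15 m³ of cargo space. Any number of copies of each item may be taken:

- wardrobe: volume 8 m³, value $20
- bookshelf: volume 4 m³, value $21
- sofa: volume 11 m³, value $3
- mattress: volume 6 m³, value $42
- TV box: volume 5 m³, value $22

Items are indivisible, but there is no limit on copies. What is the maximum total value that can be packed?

$85

Best value-per-unit is mattress at 42/6; filling with it alone gives 2×42 = 84.
Optimal mix: 1×bookshelf + 1×mattress + 1×TV box → volume 15, value 85.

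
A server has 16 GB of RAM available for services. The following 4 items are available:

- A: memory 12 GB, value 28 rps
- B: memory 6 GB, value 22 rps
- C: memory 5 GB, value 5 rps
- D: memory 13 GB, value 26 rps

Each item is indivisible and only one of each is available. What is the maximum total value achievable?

28 rps

This is a 0/1 knapsack; check combinations near the capacity.
- A: memory 12, value 28
- B+C: memory 6+5=11, value 22+5=27
- D: memory 13, value 26
- B: memory 6, value 22
Best: 28 rps.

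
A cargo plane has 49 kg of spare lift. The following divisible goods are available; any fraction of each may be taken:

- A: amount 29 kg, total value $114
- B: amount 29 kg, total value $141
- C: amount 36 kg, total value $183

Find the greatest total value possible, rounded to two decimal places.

246.21

Take in order of value per unit:
- C (183/36 per unit): all 36 → value 183, running total 183.00
- B (141/29 per unit): 13 of 29 → value 13×141/29 = 63.2069, running total 246.21
Total 246.21.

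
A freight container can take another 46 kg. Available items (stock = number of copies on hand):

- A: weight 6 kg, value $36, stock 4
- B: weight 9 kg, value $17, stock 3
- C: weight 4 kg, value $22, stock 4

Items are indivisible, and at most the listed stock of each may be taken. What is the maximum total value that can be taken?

Top feasible selections:
- 4×A + 4×C: weight 40, value 232
- 4×A + 1×B + 3×C: weight 45, value 227
- 3×A + 1×B + 4×C: weight 43, value 213
Best: $232.

$232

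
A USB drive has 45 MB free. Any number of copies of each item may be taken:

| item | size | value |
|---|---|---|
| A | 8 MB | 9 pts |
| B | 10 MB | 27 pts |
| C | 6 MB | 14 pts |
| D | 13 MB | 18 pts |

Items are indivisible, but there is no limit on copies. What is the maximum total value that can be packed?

Best value-per-unit is B at 27/10; filling with it alone gives 4×27 = 108.
Optimal mix: 2×B + 4×C → size 44, value 110.

110 pts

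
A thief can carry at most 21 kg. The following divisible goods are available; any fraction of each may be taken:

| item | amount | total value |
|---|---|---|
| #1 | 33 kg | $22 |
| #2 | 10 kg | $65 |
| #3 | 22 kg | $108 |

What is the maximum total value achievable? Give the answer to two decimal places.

119.00

Take in order of value per unit:
- #2 (65/10 per unit): all 10 → value 65, running total 65.00
- #3 (108/22 per unit): 11 of 22 → value 11×108/22 = 54.0000, running total 119.00
Total 119.00.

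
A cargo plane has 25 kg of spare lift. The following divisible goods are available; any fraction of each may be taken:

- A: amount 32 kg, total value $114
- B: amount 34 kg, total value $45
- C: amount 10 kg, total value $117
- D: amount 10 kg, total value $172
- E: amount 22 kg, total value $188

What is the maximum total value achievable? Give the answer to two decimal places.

Take in order of value per unit:
- D (172/10 per unit): all 10 → value 172, running total 172.00
- C (117/10 per unit): all 10 → value 117, running total 289.00
- E (188/22 per unit): 5 of 22 → value 5×188/22 = 42.7273, running total 331.73
Total 331.73.

331.73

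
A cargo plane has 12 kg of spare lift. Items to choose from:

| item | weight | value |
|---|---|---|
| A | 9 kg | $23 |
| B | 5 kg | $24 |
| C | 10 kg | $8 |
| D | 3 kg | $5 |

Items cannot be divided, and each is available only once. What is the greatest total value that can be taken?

Check high-value combinations within 12 kg:
- B+D: weight 5+3=8, value 24+5=29
- A+D: weight 9+3=12, value 23+5=28
- B: weight 5, value 24
- A: weight 9, value 23
Best: $29.

$29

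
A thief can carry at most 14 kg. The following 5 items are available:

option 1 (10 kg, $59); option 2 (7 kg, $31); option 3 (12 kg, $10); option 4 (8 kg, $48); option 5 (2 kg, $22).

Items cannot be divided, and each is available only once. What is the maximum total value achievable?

Check high-value combinations within 14 kg:
- option 1+option 5: weight 10+2=12, value 59+22=81
- option 4+option 5: weight 8+2=10, value 48+22=70
- option 1: weight 10, value 59
- option 2+option 5: weight 7+2=9, value 31+22=53
- option 4: weight 8, value 48
Best: $81.

$81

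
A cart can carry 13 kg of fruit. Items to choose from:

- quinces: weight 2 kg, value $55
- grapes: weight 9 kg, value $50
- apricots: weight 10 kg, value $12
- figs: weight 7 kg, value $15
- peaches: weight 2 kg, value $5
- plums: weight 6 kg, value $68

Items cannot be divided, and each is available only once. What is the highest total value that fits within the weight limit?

$128

Check high-value combinations within 13 kg:
- quinces+peaches+plums: weight 2+2+6=10, value 55+5+68=128
- quinces+plums: weight 2+6=8, value 55+68=123
- quinces+grapes+peaches: weight 2+9+2=13, value 55+50+5=110
Best: $128.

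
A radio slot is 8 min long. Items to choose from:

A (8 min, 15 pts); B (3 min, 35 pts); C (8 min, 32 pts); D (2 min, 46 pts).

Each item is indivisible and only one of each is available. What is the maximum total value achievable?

Check high-value combinations within 8 min:
- B+D: duration 3+2=5, value 35+46=81
- D: duration 2, value 46
- B: duration 3, value 35
Best: 81 pts.

81 pts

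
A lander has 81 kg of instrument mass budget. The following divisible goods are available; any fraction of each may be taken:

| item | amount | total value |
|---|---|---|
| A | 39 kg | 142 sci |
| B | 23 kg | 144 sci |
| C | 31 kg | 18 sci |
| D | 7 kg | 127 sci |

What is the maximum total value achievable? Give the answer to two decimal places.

419.97

Take in order of value per unit:
- D (127/7 per unit): all 7 → value 127, running total 127.00
- B (144/23 per unit): all 23 → value 144, running total 271.00
- A (142/39 per unit): all 39 → value 142, running total 413.00
- C (18/31 per unit): 12 of 31 → value 12×18/31 = 6.9677, running total 419.97
Total 419.97.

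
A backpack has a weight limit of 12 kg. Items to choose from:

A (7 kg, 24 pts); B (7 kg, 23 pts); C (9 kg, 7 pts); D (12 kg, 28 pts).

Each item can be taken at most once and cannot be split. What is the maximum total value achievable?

This is a 0/1 knapsack; check combinations near the capacity.
- D: weight 12, value 28
- A: weight 7, value 24
- B: weight 7, value 23
- C: weight 9, value 7
Best: 28 pts.

28 pts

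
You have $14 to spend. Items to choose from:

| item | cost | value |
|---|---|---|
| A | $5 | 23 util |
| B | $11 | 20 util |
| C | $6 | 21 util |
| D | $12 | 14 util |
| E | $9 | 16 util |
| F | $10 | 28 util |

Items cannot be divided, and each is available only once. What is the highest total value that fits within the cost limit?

This is a 0/1 knapsack; check combinations near the capacity.
- A+C: cost 5+6=11, value 23+21=44
- A+E: cost 5+9=14, value 23+16=39
- F: cost 10, value 28
Best: 44 util.

44 util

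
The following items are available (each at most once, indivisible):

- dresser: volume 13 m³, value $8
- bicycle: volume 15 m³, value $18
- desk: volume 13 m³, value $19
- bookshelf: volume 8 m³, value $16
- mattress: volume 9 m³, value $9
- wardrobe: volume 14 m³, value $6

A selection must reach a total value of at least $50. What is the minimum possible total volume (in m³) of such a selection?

Subsets with value ≥ 50, sorted by total volume:
- bicycle+desk+bookshelf: volume 36, value 53
- dresser+desk+bookshelf+mattress: volume 43, value 52
- desk+bookshelf+mattress+wardrobe: volume 44, value 50
- bicycle+desk+bookshelf+mattress: volume 45, value 62
Minimum volume: 36 m³.

36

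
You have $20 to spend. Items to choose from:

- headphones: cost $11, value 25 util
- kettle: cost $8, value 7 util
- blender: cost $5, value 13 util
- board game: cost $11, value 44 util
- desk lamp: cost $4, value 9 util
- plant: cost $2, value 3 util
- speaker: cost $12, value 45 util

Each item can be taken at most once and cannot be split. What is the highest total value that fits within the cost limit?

66 util

Check high-value combinations within $20:
- blender+board game+desk lamp: cost 5+11+4=20, value 13+44+9=66
- blender+plant+speaker: cost 5+2+12=19, value 13+3+45=61
- blender+board game+plant: cost 5+11+2=18, value 13+44+3=60
- blender+speaker: cost 5+12=17, value 13+45=58
Best: 66 util.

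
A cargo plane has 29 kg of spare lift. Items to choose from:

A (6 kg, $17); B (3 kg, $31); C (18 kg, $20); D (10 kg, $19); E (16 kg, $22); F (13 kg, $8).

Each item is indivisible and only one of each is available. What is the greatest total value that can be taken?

Check high-value combinations within 29 kg:
- B+D+E: weight 3+10+16=29, value 31+19+22=72
- A+B+E: weight 6+3+16=25, value 17+31+22=70
- A+B+C: weight 6+3+18=27, value 17+31+20=68
- A+B+D: weight 6+3+10=19, value 17+31+19=67
- B+D+F: weight 3+10+13=26, value 31+19+8=58
Best: $72.

$72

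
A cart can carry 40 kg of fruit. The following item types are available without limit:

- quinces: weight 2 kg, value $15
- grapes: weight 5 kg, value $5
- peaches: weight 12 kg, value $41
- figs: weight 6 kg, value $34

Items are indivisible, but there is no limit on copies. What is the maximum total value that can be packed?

$300

Best value-per-unit is quinces at 15/2, and filling with it alone uses weight 20×2=40. No mix of the others beats 20×15 = 300.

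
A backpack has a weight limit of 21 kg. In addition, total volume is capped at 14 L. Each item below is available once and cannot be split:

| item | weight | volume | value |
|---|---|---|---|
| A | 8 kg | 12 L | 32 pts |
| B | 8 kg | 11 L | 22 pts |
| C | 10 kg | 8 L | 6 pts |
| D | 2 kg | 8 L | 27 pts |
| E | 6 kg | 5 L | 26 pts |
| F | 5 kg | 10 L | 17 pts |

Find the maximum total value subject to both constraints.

Feasible sets respecting both limits:
- D+E: weight 8, volume 13, value 53
- A: weight 8, volume 12, value 32
- C+E: weight 16, volume 13, value 32
Best: 53 pts.

53 pts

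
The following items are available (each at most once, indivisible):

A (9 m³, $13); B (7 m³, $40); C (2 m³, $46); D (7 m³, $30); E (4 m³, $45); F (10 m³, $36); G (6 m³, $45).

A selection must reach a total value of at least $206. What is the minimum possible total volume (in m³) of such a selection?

26

Subsets with value ≥ 206, sorted by total volume:
- B+C+D+E+G: volume 26, value 206
- B+C+E+F+G: volume 29, value 212
Minimum volume: 26 m³.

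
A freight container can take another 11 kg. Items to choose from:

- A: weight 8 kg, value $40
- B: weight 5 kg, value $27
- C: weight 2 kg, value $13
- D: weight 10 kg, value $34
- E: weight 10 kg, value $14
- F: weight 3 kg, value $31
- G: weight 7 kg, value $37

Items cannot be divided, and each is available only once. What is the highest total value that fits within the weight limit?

$71

Check high-value combinations within 11 kg:
- B+C+F: weight 5+2+3=10, value 27+13+31=71
- A+F: weight 8+3=11, value 40+31=71
- F+G: weight 3+7=10, value 31+37=68
- B+F: weight 5+3=8, value 27+31=58
Best: $71.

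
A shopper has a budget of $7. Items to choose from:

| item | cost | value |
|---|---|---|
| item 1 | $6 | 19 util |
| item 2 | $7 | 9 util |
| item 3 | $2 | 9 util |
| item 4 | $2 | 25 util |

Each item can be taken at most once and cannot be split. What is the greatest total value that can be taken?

Check high-value combinations within $7:
- item 3+item 4: cost 2+2=4, value 9+25=34
- item 4: cost 2, value 25
- item 1: cost 6, value 19
- item 3: cost 2, value 9
- item 2: cost 7, value 9
Best: 34 util.

34 util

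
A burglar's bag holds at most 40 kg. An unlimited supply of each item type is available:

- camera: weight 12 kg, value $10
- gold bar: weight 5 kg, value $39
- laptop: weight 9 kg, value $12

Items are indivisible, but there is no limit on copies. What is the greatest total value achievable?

$312

Best value-per-unit is gold bar at 39/5, and filling with it alone uses weight 8×5=40. No mix of the others beats 8×39 = 312.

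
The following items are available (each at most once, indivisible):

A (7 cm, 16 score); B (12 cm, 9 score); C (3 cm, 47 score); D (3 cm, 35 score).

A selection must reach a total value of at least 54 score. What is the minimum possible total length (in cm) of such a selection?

Subsets with value ≥ 54, sorted by total length:
- C+D: length 6, value 82
- A+C: length 10, value 63
- A+C+D: length 13, value 98
Minimum length: 6 cm.

6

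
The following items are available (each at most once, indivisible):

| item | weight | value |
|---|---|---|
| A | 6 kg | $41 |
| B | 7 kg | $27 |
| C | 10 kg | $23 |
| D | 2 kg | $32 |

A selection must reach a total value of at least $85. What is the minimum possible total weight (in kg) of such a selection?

Subsets with value ≥ 85, sorted by total weight:
- A+B+D: weight 15, value 100
- A+C+D: weight 18, value 96
- A+B+C: weight 23, value 91
- A+B+C+D: weight 25, value 123
Minimum weight: 15 kg.

15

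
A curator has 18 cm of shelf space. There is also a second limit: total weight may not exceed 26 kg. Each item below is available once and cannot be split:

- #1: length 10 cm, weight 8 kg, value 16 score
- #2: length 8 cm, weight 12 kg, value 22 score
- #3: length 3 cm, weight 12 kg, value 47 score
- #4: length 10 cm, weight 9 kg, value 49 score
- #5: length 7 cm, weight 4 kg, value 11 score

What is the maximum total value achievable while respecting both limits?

96 score

Feasible sets respecting both limits:
- #3+#4: length 13, weight 21, value 96
- #2+#4: length 18, weight 21, value 71
- #2+#3: length 11, weight 24, value 69
- #1+#3: length 13, weight 20, value 63
Best: 96 score.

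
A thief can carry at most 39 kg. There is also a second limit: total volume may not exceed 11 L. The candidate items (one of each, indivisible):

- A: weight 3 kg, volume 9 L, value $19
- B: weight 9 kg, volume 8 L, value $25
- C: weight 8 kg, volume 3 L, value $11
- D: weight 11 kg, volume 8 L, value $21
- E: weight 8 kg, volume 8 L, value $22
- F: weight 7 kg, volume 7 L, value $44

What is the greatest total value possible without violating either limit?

$55

Feasible sets respecting both limits:
- C+F: weight 15, volume 10, value 55
- F: weight 7, volume 7, value 44
- B+C: weight 17, volume 11, value 36
Best: $55.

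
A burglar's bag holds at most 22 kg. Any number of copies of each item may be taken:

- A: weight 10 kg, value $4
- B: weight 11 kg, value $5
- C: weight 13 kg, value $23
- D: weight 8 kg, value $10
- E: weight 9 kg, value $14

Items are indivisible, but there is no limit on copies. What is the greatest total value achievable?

Best value-per-unit is C at 23/13; filling with it alone gives 1×23 = 23.
Optimal mix: 1×C + 1×E → weight 22, value 37.

$37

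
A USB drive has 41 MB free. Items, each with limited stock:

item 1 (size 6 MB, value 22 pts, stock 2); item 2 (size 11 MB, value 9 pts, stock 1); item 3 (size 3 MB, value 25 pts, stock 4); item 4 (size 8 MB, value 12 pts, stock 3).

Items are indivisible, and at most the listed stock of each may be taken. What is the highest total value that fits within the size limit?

168 pts

Top feasible selections:
- 2×item 1 + 4×item 3 + 2×item 4: size 40, value 168
- 2×item 1 + 4×item 3 + 1×item 4: size 32, value 156
- 2×item 1 + 1×item 2 + 4×item 3: size 35, value 153
Best: 168 pts.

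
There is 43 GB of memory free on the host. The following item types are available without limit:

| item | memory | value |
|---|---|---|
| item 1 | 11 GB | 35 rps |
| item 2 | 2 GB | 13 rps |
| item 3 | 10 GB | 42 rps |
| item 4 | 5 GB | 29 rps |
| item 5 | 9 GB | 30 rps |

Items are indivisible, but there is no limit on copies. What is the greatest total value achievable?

276 rps

Best value-per-unit is item 2 at 13/2; filling with it alone gives 21×13 = 273.
Optimal mix: 19×item 2 + 1×item 4 → memory 43, value 276.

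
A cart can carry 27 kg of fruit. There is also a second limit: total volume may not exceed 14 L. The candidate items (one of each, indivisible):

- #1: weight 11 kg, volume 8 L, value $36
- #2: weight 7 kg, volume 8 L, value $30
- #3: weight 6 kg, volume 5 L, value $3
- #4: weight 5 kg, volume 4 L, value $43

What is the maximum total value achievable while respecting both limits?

Feasible sets respecting both limits:
- #1+#4: weight 16, volume 12, value 79
- #2+#4: weight 12, volume 12, value 73
- #3+#4: weight 11, volume 9, value 46
- #4: weight 5, volume 4, value 43
Best: $79.

$79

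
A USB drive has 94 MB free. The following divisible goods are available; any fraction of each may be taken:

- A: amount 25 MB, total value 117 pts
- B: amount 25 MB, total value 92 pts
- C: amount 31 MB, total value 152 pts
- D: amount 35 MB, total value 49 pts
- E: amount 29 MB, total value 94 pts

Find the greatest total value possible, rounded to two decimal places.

Take in order of value per unit:
- C (152/31 per unit): all 31 → value 152, running total 152.00
- A (117/25 per unit): all 25 → value 117, running total 269.00
- B (92/25 per unit): all 25 → value 92, running total 361.00
- E (94/29 per unit): 13 of 29 → value 13×94/29 = 42.1379, running total 403.14
Total 403.14.

403.14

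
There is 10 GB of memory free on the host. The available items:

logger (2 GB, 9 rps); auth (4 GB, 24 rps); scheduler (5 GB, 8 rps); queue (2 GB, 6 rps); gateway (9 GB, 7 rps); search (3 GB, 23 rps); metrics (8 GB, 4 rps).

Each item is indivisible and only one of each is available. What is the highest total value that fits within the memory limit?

56 rps

Check high-value combinations within 10 GB:
- logger+auth+search: memory 2+4+3=9, value 9+24+23=56
- auth+queue+search: memory 4+2+3=9, value 24+6+23=53
- auth+search: memory 4+3=7, value 24+23=47
- logger+scheduler+search: memory 2+5+3=10, value 9+8+23=40
Best: 56 rps.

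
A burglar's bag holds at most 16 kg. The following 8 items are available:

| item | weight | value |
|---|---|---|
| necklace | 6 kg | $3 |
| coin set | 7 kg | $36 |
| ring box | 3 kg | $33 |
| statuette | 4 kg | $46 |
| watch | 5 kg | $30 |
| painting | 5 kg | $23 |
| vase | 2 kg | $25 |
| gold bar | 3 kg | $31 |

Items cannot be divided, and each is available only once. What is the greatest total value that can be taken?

This is a 0/1 knapsack; check combinations near the capacity.
- ring box+statuette+watch+gold bar: weight 3+4+5+3=15, value 33+46+30+31=140
- coin set+ring box+statuette+vase: weight 7+3+4+2=16, value 36+33+46+25=140
- coin set+statuette+vase+gold bar: weight 7+4+2+3=16, value 36+46+25+31=138
- ring box+statuette+vase+gold bar: weight 3+4+2+3=12, value 33+46+25+31=135
Best: $140.

$140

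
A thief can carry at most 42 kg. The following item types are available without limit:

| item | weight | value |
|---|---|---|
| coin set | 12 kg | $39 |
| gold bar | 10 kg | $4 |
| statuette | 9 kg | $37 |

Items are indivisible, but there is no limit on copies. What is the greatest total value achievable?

$152

Best value-per-unit is statuette at 37/9; filling with it alone gives 4×37 = 148.
Optimal mix: 2×coin set + 2×statuette → weight 42, value 152.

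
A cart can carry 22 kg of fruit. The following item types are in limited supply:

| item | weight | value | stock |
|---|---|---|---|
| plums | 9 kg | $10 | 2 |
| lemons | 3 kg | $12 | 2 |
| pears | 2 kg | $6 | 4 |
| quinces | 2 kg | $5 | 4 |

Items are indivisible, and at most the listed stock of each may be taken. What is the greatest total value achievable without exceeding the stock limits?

$68

Top feasible selections:
- 2×lemons + 4×pears + 4×quinces: weight 22, value 68
- 2×lemons + 4×pears + 3×quinces: weight 20, value 63
- 2×lemons + 3×pears + 4×quinces: weight 20, value 62
- 2×lemons + 4×pears + 2×quinces: weight 18, value 58
Best: $68.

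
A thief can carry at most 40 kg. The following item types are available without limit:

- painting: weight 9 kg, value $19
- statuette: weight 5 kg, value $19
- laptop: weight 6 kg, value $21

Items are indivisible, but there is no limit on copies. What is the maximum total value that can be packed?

Best value-per-unit is statuette at 19/5, and filling with it alone uses weight 8×5=40. No mix of the others beats 8×19 = 152.

$152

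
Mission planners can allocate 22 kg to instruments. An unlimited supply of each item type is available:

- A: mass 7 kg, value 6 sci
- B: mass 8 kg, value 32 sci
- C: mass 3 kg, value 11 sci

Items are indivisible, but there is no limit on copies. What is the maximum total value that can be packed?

Best value-per-unit is B at 32/8; filling with it alone gives 2×32 = 64.
Optimal mix: 2×B + 2×C → mass 22, value 86.

86 sci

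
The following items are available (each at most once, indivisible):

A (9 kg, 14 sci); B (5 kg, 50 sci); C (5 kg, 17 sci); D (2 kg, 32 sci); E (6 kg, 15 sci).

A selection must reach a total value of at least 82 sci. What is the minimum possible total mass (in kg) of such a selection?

Subsets with value ≥ 82, sorted by total mass:
- B+D: mass 7, value 82
- B+C+D: mass 12, value 99
- B+D+E: mass 13, value 97
Minimum mass: 7 kg.

7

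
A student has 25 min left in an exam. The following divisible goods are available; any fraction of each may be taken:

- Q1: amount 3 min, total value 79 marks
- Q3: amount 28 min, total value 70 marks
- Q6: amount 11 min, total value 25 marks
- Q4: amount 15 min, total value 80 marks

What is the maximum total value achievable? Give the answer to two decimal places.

Take in order of value per unit:
- Q1 (79/3 per unit): all 3 → value 79, running total 79.00
- Q4 (80/15 per unit): all 15 → value 80, running total 159.00
- Q3 (70/28 per unit): 7 of 28 → value 7×70/28 = 17.5000, running total 176.50
Total 176.50.

176.50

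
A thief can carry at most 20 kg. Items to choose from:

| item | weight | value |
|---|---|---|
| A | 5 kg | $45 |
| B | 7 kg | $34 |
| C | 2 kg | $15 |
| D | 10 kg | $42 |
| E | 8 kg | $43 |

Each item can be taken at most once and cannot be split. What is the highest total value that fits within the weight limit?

Check high-value combinations within 20 kg:
- A+B+E: weight 5+7+8=20, value 45+34+43=122
- A+C+E: weight 5+2+8=15, value 45+15+43=103
- A+C+D: weight 5+2+10=17, value 45+15+42=102
- C+D+E: weight 2+10+8=20, value 15+42+43=100
- A+B+C: weight 5+7+2=14, value 45+34+15=94
Best: $122.

$122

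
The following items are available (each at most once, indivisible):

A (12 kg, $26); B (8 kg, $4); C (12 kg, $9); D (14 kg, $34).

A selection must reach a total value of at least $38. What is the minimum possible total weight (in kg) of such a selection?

22

Subsets with value ≥ 38, sorted by total weight:
- B+D: weight 22, value 38
- A+D: weight 26, value 60
- C+D: weight 26, value 43
- A+B+C: weight 32, value 39
Minimum weight: 22 kg.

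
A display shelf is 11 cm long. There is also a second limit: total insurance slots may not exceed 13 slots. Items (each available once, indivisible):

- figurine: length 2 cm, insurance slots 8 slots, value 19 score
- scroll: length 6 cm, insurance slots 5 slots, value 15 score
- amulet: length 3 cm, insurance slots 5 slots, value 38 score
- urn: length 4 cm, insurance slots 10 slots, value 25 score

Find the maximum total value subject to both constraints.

Feasible sets respecting both limits:
- figurine+amulet: length 5, insurance slots 13, value 57
- scroll+amulet: length 9, insurance slots 10, value 53
- amulet: length 3, insurance slots 5, value 38
Best: 57 score.

57 score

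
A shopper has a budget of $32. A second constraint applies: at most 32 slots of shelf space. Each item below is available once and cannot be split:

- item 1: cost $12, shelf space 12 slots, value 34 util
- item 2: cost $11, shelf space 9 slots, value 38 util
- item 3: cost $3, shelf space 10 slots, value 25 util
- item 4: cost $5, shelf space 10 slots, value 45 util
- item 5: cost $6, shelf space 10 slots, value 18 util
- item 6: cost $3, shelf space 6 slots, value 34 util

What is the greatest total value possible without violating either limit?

117 util

Feasible sets respecting both limits:
- item 1+item 2+item 4: cost 28, shelf space 31, value 117
- item 2+item 4+item 6: cost 19, shelf space 25, value 117
- item 1+item 4+item 6: cost 20, shelf space 28, value 113
- item 2+item 3+item 4: cost 19, shelf space 29, value 108
Best: 117 util.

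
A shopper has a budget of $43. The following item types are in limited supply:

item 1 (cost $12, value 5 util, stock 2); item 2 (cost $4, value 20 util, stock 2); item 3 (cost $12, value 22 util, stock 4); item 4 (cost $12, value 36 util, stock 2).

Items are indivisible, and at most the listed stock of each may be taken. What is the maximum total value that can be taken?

114 util

Best selections within cost 43 and stock limits:
- 1×item 2 + 1×item 3 + 2×item 4: cost 40, value 114
- 2×item 2 + 2×item 4: cost 32, value 112
- 1×item 2 + 2×item 3 + 1×item 4: cost 40, value 100
- 2×item 2 + 1×item 3 + 1×item 4: cost 32, value 98
Best: 114 util.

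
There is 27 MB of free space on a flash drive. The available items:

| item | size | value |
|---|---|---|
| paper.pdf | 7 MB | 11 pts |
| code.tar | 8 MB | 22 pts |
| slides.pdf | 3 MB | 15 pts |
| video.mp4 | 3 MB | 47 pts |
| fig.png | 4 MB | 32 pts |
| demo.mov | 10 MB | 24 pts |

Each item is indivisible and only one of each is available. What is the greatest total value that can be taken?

This is a 0/1 knapsack; check combinations near the capacity.
- paper.pdf+slides.pdf+video.mp4+fig.png+demo.mov: size 7+3+3+4+10=27, value 11+15+47+32+24=129
- paper.pdf+code.tar+slides.pdf+video.mp4+fig.png: size 7+8+3+3+4=25, value 11+22+15+47+32=127
- code.tar+video.mp4+fig.png+demo.mov: size 8+3+4+10=25, value 22+47+32+24=125
- slides.pdf+video.mp4+fig.png+demo.mov: size 3+3+4+10=20, value 15+47+32+24=118
- code.tar+slides.pdf+video.mp4+fig.png: size 8+3+3+4=18, value 22+15+47+32=116
Best: 129 pts.

129 pts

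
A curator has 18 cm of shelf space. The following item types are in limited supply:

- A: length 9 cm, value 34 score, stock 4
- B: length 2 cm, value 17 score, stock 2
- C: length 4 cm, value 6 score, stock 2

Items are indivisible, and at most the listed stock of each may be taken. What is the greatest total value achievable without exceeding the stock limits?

Best selections within length 18 and stock limits:
- 1×A + 2×B + 1×C: length 17, value 74
- 1×A + 2×B: length 13, value 68
- 2×A: length 18, value 68
- 1×A + 1×B + 1×C: length 15, value 57
Best: 74 score.

74 score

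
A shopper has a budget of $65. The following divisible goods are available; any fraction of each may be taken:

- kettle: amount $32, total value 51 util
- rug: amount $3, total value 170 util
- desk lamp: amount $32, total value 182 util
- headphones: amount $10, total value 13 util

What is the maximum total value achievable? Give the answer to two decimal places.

399.81

Take in order of value per unit:
- rug (170/3 per unit): all 3 → value 170, running total 170.00
- desk lamp (182/32 per unit): all 32 → value 182, running total 352.00
- kettle (51/32 per unit): 30 of 32 → value 30×51/32 = 47.8125, running total 399.81
Total 399.81.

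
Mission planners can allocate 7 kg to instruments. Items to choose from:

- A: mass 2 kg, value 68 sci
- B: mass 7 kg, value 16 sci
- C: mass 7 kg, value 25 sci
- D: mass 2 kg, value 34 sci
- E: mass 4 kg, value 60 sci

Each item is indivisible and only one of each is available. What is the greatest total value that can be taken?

Check high-value combinations within 7 kg:
- A+E: mass 2+4=6, value 68+60=128
- A+D: mass 2+2=4, value 68+34=102
- D+E: mass 2+4=6, value 34+60=94
Best: 128 sci.

128 sci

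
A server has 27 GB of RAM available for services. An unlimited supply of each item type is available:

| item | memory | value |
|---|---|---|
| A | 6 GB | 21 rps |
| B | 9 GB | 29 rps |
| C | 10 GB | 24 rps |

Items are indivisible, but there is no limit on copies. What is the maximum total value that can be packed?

92 rps

Best value-per-unit is A at 21/6; filling with it alone gives 4×21 = 84.
Optimal mix: 3×A + 1×B → memory 27, value 92.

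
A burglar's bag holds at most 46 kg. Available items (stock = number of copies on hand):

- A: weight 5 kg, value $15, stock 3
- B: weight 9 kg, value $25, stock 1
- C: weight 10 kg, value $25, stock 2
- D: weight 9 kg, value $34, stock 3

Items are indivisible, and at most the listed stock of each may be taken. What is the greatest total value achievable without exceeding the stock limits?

$157

Best selections within weight 46 and stock limits:
- 2×A + 1×B + 3×D: weight 46, value 157
- 1×B + 1×C + 3×D: weight 46, value 152
- 3×A + 3×D: weight 42, value 147
Best: $157.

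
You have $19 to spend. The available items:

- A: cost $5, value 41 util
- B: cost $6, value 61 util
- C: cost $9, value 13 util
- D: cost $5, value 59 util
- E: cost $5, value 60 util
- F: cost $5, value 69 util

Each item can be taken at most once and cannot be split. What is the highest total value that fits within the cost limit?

Check high-value combinations within $19:
- B+E+F: cost 6+5+5=16, value 61+60+69=190
- B+D+F: cost 6+5+5=16, value 61+59+69=189
- D+E+F: cost 5+5+5=15, value 59+60+69=188
Best: 190 util.

190 util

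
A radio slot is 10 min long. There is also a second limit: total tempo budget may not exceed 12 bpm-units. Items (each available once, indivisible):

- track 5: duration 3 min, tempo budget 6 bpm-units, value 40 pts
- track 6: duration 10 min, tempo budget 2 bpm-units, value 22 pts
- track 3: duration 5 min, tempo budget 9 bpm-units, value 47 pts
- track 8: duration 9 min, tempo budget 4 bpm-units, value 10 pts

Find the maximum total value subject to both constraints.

Feasible sets respecting both limits:
- track 3: duration 5, tempo budget 9, value 47
- track 5: duration 3, tempo budget 6, value 40
- track 6: duration 10, tempo budget 2, value 22
- track 8: duration 9, tempo budget 4, value 10
Best: 47 pts.

47 pts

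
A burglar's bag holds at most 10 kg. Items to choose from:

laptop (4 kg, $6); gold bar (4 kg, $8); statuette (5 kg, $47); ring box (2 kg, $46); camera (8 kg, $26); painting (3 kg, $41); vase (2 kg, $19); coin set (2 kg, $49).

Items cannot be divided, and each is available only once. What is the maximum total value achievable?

Check high-value combinations within 10 kg:
- ring box+painting+vase+coin set: weight 2+3+2+2=9, value 46+41+19+49=155
- statuette+ring box+coin set: weight 5+2+2=9, value 47+46+49=142
- statuette+painting+coin set: weight 5+3+2=10, value 47+41+49=137
Best: $155.

$155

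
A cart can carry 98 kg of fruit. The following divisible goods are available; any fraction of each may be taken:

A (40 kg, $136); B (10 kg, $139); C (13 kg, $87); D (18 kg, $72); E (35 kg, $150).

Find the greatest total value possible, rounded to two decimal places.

Take in order of value per unit:
- B (139/10 per unit): all 10 → value 139, running total 139.00
- C (87/13 per unit): all 13 → value 87, running total 226.00
- E (150/35 per unit): all 35 → value 150, running total 376.00
- D (72/18 per unit): all 18 → value 72, running total 448.00
- A (136/40 per unit): 22 of 40 → value 22×136/40 = 74.8000, running total 522.80
Total 522.80.

522.80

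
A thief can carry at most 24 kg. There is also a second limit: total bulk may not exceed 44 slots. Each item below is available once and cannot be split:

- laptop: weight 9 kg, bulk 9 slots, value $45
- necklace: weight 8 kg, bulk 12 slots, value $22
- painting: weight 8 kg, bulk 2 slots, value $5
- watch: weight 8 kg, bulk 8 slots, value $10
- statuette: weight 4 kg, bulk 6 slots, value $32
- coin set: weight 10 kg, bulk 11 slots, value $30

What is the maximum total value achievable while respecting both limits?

Feasible sets respecting both limits:
- laptop+statuette+coin set: weight 23, bulk 26, value 107
- laptop+necklace+statuette: weight 21, bulk 27, value 99
- laptop+watch+statuette: weight 21, bulk 23, value 87
Best: $107.

$107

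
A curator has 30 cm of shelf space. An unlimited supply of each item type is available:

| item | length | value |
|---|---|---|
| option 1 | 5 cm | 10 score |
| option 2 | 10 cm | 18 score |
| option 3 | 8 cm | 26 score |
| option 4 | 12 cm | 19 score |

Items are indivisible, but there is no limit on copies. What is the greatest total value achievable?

88 score

Best value-per-unit is option 3 at 26/8; filling with it alone gives 3×26 = 78.
Optimal mix: 1×option 1 + 3×option 3 → length 29, value 88.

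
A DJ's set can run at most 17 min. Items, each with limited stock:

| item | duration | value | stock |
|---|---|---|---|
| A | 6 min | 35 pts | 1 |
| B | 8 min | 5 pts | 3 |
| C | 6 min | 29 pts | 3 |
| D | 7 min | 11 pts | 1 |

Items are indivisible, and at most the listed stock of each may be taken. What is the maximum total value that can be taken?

64 pts

Top feasible selections:
- 1×A + 1×C: duration 12, value 64
- 2×C: duration 12, value 58
Best: 64 pts.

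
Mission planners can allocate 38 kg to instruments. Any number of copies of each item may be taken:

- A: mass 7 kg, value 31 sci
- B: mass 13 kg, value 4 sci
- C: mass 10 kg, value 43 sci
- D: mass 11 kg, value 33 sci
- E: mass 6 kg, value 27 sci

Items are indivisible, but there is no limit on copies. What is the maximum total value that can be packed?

Best value-per-unit is E at 27/6; filling with it alone gives 6×27 = 162.
Optimal mix: 2×A + 4×E → mass 38, value 170.

170 sci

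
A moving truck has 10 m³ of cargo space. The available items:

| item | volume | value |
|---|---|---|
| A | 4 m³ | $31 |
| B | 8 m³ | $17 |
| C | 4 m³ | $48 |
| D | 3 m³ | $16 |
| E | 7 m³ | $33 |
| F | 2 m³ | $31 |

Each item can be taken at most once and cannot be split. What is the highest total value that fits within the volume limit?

Check high-value combinations within 10 m³:
- A+C+F: volume 4+4+2=10, value 31+48+31=110
- C+D+F: volume 4+3+2=9, value 48+16+31=95
- C+F: volume 4+2=6, value 48+31=79
- A+C: volume 4+4=8, value 31+48=79
Best: $110.

$110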